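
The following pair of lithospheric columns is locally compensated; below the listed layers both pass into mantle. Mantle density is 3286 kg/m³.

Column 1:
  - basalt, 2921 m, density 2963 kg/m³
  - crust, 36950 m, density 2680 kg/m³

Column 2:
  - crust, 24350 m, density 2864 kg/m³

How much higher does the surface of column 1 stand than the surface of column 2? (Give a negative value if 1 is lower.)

3970 m

For any compensation level in the mantle, the mantle terms cancel and isostasy reduces to e = (Σt_1 − Σt_2) − (Σ(ρt)_1 − Σ(ρt)_2) / ρ_m.
Σt_1 = 39871 m; Σt_2 = 24350 m; Σ(ρt)_1 = 107680923; Σ(ρt)_2 = 69738400 (in m·kg/m³).
e = (39871 − 24350) − (107680923 − 69738400) / 3286 = 3970 m.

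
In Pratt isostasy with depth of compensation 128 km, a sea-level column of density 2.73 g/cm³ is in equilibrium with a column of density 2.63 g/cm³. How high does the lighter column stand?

4.87 km

ρ_ref D = ρ (D + h) → h = D (ρ_ref − ρ)/ρ.
h = 128 km × (2.73 − 2.63)/2.63 = 4.87 km.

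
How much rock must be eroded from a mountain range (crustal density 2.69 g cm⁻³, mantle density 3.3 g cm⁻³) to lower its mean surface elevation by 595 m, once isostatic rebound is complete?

Net drop Δ = e − u = e − e ρ_c/ρ_m = e (ρ_m − ρ_c)/ρ_m.
e = Δ ρ_m/(ρ_m − ρ_c) = 595 m × 3.3/0.61 = 3220 m.

3220 m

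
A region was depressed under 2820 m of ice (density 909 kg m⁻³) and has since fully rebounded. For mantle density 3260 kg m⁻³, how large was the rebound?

786 m

Removing the load lets mantle flow back in; uplift u satisfies ρ_ice t = ρ_m u.
u = t ρ_ice/ρ_m = 2820 m × 909/3260 = 786 m.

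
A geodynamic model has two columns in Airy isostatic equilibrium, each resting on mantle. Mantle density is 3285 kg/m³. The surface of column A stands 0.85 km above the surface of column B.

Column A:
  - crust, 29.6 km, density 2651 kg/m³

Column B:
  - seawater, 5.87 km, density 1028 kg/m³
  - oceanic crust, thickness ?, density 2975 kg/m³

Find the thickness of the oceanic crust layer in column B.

Take the compensation level at the base of the deeper column (depth z_c below the surface of column A) and equate Σ ρ_i t_i down to z_c; mantle fills any gap and the z_c terms cancel.
Column A: 29.6×2651 + (z_c − 29.6)×3285
Column B: 0.85×0 + 5.87×1028 + x×2975 + (z_c − 0.85 − 5.87 − x)×3285
The z_c×3285 term appears on both sides and cancels. Collect the known terms of each column as K = Σ(ρt)_known − 3285 × (depth of known layers): K_A = 78469.6 − 3285×29.6 = −18766.4; K_B = 6034.36 − 3285×(0.85 + 5.87) = −16040.84.
Balance: K_A = K_B − x×(3285 − 2975), so x = (K_B − K_A)/(3285 − 2975) = 2725.56/310 = 8.79 km.

8.79 km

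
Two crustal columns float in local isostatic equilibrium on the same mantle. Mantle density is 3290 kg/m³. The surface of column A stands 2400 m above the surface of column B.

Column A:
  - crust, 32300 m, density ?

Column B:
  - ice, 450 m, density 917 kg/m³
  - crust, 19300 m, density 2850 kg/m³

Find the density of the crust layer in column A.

Take the compensation level at the base of the deeper column (depth z_c below the surface of column A) and equate Σ ρ_i t_i down to z_c; mantle fills any gap and the z_c terms cancel.
Column A: 32300×ρ + (z_c − 32300)×3290
Column B: 2400×0 + 450×917 + 19300×2850 + (z_c − 2400 − 19750)×3290
The z_c×3290 term appears on both sides and cancels. Collect the known terms of each column as K = Σ(ρt)_known − 3290 × (depth of known layers): K_A = 0 − 3290×32300 = −106267000; K_B = 55417650 − 3290×(2400 + 19750) = −17455850.
Balance: K_A + 32300×ρ = K_B, so ρ = (K_B − K_A)/32300 = 88811200/32300 = 2750 kg/m³.

2750 kg/m³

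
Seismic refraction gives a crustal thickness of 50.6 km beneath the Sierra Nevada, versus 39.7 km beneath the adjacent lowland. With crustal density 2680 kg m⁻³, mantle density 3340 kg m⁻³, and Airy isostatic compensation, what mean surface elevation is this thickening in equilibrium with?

Excess crust Δ = 50.6 km − 39.7 km = 10.9 km, split between elevation h and root r with h + r = Δ.
Airy balance ρ_c h = (ρ_m − ρ_c) r gives r = h ρ_c/(ρ_m − ρ_c), so h (1 + ρ_c/(ρ_m − ρ_c)) = Δ, i.e. h = Δ (ρ_m − ρ_c)/ρ_m.
h = 10.9 km × 660/3340 = 2.15 km.

2.15 km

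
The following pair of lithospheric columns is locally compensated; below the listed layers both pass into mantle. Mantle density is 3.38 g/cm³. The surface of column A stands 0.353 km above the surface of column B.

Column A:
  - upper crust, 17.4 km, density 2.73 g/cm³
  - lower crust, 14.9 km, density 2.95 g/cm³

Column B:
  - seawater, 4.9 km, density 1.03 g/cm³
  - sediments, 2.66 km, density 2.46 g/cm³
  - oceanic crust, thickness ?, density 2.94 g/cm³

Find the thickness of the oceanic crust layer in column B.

5.82 km

Take the compensation level at the base of the deeper column (depth z_c below the surface of column A) and equate Σ ρ_i t_i down to z_c; mantle fills any gap and the z_c terms cancel.
Column A: 17.4×2.73 + 14.9×2.95 + (z_c − 32.3)×3.38
Column B: 0.353×0 + 4.9×1.03 + 2.66×2.46 + x×2.94 + (z_c − 0.353 − 7.56 − x)×3.38
The z_c×3.38 term appears on both sides and cancels. Collect the known terms of each column as K = Σ(ρt)_known − 3.38 × (depth of known layers): K_A = 91.457 − 3.38×32.3 = −17.717; K_B = 11.5906 − 3.38×(0.353 + 7.56) = −15.15534.
Balance: K_A = K_B − x×(3.38 − 2.94), so x = (K_B − K_A)/(3.38 − 2.94) = 2.56166/0.44 = 5.82 km.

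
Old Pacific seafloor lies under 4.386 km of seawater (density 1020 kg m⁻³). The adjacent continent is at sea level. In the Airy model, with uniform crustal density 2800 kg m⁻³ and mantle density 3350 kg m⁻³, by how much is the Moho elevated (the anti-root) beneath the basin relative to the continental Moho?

For local isostatic compensation: replacing crust with seawater at the top is compensated by replacing crust with mantle at the base: d (ρ_c − ρ_w) = a (ρ_m − ρ_c).
a = d (ρ_c − ρ_w)/(ρ_m − ρ_c) = 4.386 km × 1780/550 = 14.2 km.

14.2 km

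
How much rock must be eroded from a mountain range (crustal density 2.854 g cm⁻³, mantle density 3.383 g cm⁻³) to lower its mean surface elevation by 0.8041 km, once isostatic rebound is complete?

5.14 km

Net drop Δ = e − u = e − e ρ_c/ρ_m = e (ρ_m − ρ_c)/ρ_m.
e = Δ ρ_m/(ρ_m − ρ_c) = 0.8041 km × 3.383/0.529 = 5.14 km.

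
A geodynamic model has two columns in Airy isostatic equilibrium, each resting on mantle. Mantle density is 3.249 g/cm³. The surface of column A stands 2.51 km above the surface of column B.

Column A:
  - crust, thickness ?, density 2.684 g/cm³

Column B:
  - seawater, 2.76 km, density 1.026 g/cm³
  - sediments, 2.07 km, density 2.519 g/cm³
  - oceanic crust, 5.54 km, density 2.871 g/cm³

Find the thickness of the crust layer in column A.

Take the compensation level at the base of the deeper column (depth z_c below the surface of column A) and equate Σ ρ_i t_i down to z_c; mantle fills any gap and the z_c terms cancel.
Column A: x×2.684 + (z_c − 0 − x)×3.249
Column B: 2.51×0 + 2.76×1.026 + 2.07×2.519 + 5.54×2.871 + (z_c − 2.51 − 10.37)×3.249
The z_c×3.249 term appears on both sides and cancels. Collect the known terms of each column as K = Σ(ρt)_known − 3.249 × (depth of known layers): K_A = 0 − 3.249×0 = 0; K_B = 23.95143 − 3.249×(2.51 + 10.37) = −17.89569.
Balance: K_A − x×(3.249 − 2.684) = K_B, so x = (K_A − K_B)/(3.249 − 2.684) = 17.8957/0.565 = 31.7 km.

31.7 km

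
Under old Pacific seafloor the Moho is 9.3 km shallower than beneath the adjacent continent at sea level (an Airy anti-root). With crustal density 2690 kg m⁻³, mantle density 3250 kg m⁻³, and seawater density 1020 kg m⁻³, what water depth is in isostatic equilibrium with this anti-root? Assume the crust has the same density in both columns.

Replacing a thickness d of crust by seawater at the top must be balanced by replacing crust with mantle at the base: d (ρ_c − ρ_w) = a (ρ_m − ρ_c).
d = a (ρ_m − ρ_c)/(ρ_c − ρ_w) = 9.3 km × 560/1670 = 3.12 km.

3.12 km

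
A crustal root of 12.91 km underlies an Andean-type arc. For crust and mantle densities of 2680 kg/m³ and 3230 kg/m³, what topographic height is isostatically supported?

In Airy isostatic equilibrium: ρ_c h = (ρ_m − ρ_c) r.
h = r (ρ_m − ρ_c) / ρ_c = 12.91 km × (3230 − 2680) / 2680 = 2.65 km.

2.65 km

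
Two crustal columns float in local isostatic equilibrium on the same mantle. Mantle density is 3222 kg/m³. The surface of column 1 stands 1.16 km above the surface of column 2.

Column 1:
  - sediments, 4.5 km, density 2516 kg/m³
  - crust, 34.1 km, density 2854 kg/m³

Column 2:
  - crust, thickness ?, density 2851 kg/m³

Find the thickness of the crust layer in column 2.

32.3 km

Take the compensation level at the base of the deeper column (depth z_c below the surface of column 1) and equate Σ ρ_i t_i down to z_c; mantle fills any gap and the z_c terms cancel.
Column 1: 4.5×2516 + 34.1×2854 + (z_c − 38.6)×3222
Column 2: 1.16×0 + x×2851 + (z_c − 1.16 − 0 − x)×3222
The z_c×3222 term appears on both sides and cancels. Collect the known terms of each column as K = Σ(ρt)_known − 3222 × (depth of known layers): K_1 = 108643.4 − 3222×38.6 = −15725.8; K_2 = 0 − 3222×(1.16 + 0) = −3737.52.
Balance: K_1 = K_2 − x×(3222 − 2851), so x = (K_2 − K_1)/(3222 − 2851) = 11988.3/371 = 32.3 km.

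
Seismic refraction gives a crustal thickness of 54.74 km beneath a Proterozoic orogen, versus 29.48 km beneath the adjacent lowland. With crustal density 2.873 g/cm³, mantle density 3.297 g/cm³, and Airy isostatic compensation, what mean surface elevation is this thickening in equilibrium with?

Excess crust Δ = 54.74 km − 29.48 km = 25.26 km, split between elevation h and root r with h + r = Δ.
Airy balance ρ_c h = (ρ_m − ρ_c) r gives r = h ρ_c/(ρ_m − ρ_c), so h (1 + ρ_c/(ρ_m − ρ_c)) = Δ, i.e. h = Δ (ρ_m − ρ_c)/ρ_m.
h = 25.26 km × 0.424/3.297 = 3.25 km.

3.25 km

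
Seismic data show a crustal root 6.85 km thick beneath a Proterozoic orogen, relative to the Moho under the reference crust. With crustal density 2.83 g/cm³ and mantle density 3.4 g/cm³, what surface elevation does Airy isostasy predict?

1.38 km

For local isostatic compensation: ρ_c h = (ρ_m − ρ_c) r.
h = r (ρ_m − ρ_c) / ρ_c = 6.85 km × (3.4 − 2.83) / 2.83 = 1.38 km.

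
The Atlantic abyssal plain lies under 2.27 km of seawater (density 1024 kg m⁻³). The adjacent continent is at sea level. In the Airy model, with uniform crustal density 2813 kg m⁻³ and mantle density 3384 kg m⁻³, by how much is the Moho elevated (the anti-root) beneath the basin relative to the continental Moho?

Isostatic balance requires: replacing crust with seawater at the top is compensated by replacing crust with mantle at the base: d (ρ_c − ρ_w) = a (ρ_m − ρ_c).
a = d (ρ_c − ρ_w)/(ρ_m − ρ_c) = 2.27 km × 1789/571 = 7.11 km.

7.11 km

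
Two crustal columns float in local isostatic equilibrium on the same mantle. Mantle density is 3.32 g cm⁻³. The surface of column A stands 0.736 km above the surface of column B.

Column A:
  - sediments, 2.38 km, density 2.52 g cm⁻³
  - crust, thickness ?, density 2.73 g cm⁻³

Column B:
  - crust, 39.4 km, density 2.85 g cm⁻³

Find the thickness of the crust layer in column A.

32.3 km

Take the compensation level at the base of the deeper column (depth z_c below the surface of column A) and equate Σ ρ_i t_i down to z_c; mantle fills any gap and the z_c terms cancel.
Column A: 2.38×2.52 + x×2.73 + (z_c − 2.38 − x)×3.32
Column B: 0.736×0 + 39.4×2.85 + (z_c − 0.736 − 39.4)×3.32
The z_c×3.32 term appears on both sides and cancels. Collect the known terms of each column as K = Σ(ρt)_known − 3.32 × (depth of known layers): K_A = 5.9976 − 3.32×2.38 = −1.904; K_B = 112.29 − 3.32×(0.736 + 39.4) = −20.96152.
Balance: K_A − x×(3.32 − 2.73) = K_B, so x = (K_A − K_B)/(3.32 − 2.73) = 19.0575/0.59 = 32.3 km.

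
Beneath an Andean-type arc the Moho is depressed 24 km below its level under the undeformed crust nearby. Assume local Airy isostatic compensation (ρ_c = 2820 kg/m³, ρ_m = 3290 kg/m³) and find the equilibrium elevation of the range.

4 km

By Archimedes' principle applied to the lithosphere: ρ_c h = (ρ_m − ρ_c) r.
h = r (ρ_m − ρ_c) / ρ_c = 24 km × (3290 − 2820) / 2820 = 4 km.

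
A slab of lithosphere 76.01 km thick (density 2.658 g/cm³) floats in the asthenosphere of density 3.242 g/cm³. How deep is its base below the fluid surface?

62.3 km

Draft d = t ρ_obj/ρ_fluid = 76.01 km × 2.658/3.242 = 62.3 km.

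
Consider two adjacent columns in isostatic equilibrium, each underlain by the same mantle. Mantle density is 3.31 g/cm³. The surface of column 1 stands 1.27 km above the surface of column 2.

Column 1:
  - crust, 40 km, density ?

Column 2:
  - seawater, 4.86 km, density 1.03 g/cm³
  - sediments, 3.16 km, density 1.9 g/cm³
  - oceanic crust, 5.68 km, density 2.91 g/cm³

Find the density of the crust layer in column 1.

Take the compensation level at the base of the deeper column (depth z_c below the surface of column 1) and equate Σ ρ_i t_i down to z_c; mantle fills any gap and the z_c terms cancel.
Column 1: 40×ρ + (z_c − 40)×3.31
Column 2: 1.27×0 + 4.86×1.03 + 3.16×1.9 + 5.68×2.91 + (z_c − 1.27 − 13.7)×3.31
The z_c×3.31 term appears on both sides and cancels. Collect the known terms of each column as K = Σ(ρt)_known − 3.31 × (depth of known layers): K_1 = 0 − 3.31×40 = −132.4; K_2 = 27.5386 − 3.31×(1.27 + 13.7) = −22.0121.
Balance: K_1 + 40×ρ = K_2, so ρ = (K_2 − K_1)/40 = 110.388/40 = 2.76 g/cm³.

2.76 g/cm³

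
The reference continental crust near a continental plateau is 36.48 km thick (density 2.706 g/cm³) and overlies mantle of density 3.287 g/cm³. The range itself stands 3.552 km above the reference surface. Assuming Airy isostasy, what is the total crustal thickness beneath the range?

Root depth r = h ρ_c / (ρ_m − ρ_c) = 3.552 km × 2.706 / 0.581 = 16.54 km.
Total thickness = T + h + r = 36.48 km + 3.552 km + 16.54 km = 56.6 km.

56.6 km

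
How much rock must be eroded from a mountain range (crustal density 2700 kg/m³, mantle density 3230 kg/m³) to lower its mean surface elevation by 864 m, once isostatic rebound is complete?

Net drop Δ = e − u = e − e ρ_c/ρ_m = e (ρ_m − ρ_c)/ρ_m.
e = Δ ρ_m/(ρ_m − ρ_c) = 864 m × 3230/530 = 5270 m.

5270 m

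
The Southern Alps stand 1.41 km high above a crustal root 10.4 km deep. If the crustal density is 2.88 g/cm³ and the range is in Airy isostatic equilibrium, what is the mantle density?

3.27 g/cm³

Airy balance: ρ_c h = (ρ_m − ρ_c) r → ρ_m = ρ_c (1 + h/r).
ρ_m = 2.88 × (1 + 1.41 km/10.4 km) = 3.27 g/cm³.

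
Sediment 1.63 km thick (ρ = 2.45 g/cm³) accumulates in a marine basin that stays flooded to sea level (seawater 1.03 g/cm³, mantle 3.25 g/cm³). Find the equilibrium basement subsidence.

1.04 km

Submarine loading: the sediment displaces seawater, and the subsidence is in turn flooded, so s (ρ_m − ρ_w) = t (ρ_sed − ρ_w).
s = 1.63 km × (2.45 − 1.03) / (3.25 − 1.03) = 1.04 km.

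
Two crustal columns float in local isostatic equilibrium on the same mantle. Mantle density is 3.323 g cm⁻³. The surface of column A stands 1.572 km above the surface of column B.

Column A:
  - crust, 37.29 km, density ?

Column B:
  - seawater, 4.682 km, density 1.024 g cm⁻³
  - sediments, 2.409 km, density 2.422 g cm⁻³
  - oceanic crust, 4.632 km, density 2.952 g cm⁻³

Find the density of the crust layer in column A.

2.79 g cm⁻³

Take the compensation level at the base of the deeper column (depth z_c below the surface of column A) and equate Σ ρ_i t_i down to z_c; mantle fills any gap and the z_c terms cancel.
Column A: 37.29×ρ + (z_c − 37.29)×3.323
Column B: 1.572×0 + 4.682×1.024 + 2.409×2.422 + 4.632×2.952 + (z_c − 1.572 − 11.723)×3.323
The z_c×3.323 term appears on both sides and cancels. Collect the known terms of each column as K = Σ(ρt)_known − 3.323 × (depth of known layers): K_A = 0 − 3.323×37.29 = −123.91467; K_B = 24.30263 − 3.323×(1.572 + 11.723) = −19.876655.
Balance: K_A + 37.29×ρ = K_B, so ρ = (K_B − K_A)/37.29 = 104.038/37.29 = 2.79 g cm⁻³.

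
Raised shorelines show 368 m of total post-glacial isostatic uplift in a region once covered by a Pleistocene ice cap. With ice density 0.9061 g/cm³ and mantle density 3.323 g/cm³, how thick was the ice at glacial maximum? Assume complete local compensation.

1350 m

u = t ρ_ice/ρ_m → t = u ρ_m/ρ_ice = 368 m × 3.323/0.9061 = 1350 m.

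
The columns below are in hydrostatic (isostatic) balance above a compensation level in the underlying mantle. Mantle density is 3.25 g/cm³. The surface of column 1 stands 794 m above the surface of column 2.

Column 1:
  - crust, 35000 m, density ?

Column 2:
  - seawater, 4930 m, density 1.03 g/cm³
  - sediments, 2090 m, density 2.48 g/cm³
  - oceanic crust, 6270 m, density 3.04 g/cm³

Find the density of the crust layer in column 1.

Take the compensation level at the base of the deeper column (depth z_c below the surface of column 1) and equate Σ ρ_i t_i down to z_c; mantle fills any gap and the z_c terms cancel.
Column 1: 35000×ρ + (z_c − 35000)×3.25
Column 2: 794×0 + 4930×1.03 + 2090×2.48 + 6270×3.04 + (z_c − 794 − 13290)×3.25
The z_c×3.25 term appears on both sides and cancels. Collect the known terms of each column as K = Σ(ρt)_known − 3.25 × (depth of known layers): K_1 = 0 − 3.25×35000 = −113750; K_2 = 29321.9 − 3.25×(794 + 13290) = −16451.1.
Balance: K_1 + 35000×ρ = K_2, so ρ = (K_2 − K_1)/35000 = 97298.9/35000 = 2.78 g/cm³.

2.78 g/cm³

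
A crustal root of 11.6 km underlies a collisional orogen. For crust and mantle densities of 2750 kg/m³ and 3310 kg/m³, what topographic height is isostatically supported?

Equating mass per unit area of the two columns: ρ_c h = (ρ_m − ρ_c) r.
h = r (ρ_m − ρ_c) / ρ_c = 11.6 km × (3310 − 2750) / 2750 = 2.36 km.

2.36 km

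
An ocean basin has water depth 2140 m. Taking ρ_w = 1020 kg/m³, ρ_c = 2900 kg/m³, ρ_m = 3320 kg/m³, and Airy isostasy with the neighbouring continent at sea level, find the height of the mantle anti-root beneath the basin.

For local isostatic compensation: replacing crust with seawater at the top is compensated by replacing crust with mantle at the base: d (ρ_c − ρ_w) = a (ρ_m − ρ_c).
a = d (ρ_c − ρ_w)/(ρ_m − ρ_c) = 2140 m × 1880/420 = 9580 m.

9580 m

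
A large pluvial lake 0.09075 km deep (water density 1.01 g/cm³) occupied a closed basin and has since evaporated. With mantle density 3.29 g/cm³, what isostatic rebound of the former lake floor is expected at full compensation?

0.0279 km

u = d ρ_w/ρ_m = 0.09075 km × 1.01/3.29 = 0.0279 km.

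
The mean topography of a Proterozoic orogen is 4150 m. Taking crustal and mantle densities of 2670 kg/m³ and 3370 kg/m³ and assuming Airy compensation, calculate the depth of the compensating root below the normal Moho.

Isostatic balance requires: the weight of the topography is balanced by the buoyancy of the root, ρ_c h = (ρ_m − ρ_c) r.
r = h · ρ_c / (ρ_m − ρ_c) = 4150 m × 2670 / (3370 − 2670) = 15800 m.

15800 m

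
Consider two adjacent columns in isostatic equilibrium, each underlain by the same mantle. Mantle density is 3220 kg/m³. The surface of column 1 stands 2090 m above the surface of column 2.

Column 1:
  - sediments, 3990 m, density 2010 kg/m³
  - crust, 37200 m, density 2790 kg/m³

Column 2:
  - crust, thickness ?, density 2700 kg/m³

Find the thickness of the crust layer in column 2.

27100 m

Take the compensation level at the base of the deeper column (depth z_c below the surface of column 1) and equate Σ ρ_i t_i down to z_c; mantle fills any gap and the z_c terms cancel.
Column 1: 3990×2010 + 37200×2790 + (z_c − 41190)×3220
Column 2: 2090×0 + x×2700 + (z_c − 2090 − 0 − x)×3220
The z_c×3220 term appears on both sides and cancels. Collect the known terms of each column as K = Σ(ρt)_known − 3220 × (depth of known layers): K_1 = 111807900 − 3220×41190 = −20823900; K_2 = 0 − 3220×(2090 + 0) = −6729800.
Balance: K_1 = K_2 − x×(3220 − 2700), so x = (K_2 − K_1)/(3220 − 2700) = 14094100/520 = 27100 m.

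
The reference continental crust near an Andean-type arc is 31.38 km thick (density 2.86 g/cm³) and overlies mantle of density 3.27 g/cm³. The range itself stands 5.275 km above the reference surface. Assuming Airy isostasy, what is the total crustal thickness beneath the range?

73.5 km

Root depth r = h ρ_c / (ρ_m − ρ_c) = 5.275 km × 2.86 / 0.41 = 36.8 km.
Total thickness = T + h + r = 31.38 km + 5.275 km + 36.8 km = 73.5 km.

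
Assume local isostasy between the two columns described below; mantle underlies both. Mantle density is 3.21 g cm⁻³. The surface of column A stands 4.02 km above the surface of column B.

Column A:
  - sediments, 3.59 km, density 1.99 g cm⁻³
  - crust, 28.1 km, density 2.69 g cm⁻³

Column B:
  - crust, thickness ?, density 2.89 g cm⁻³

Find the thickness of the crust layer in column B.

Take the compensation level at the base of the deeper column (depth z_c below the surface of column A) and equate Σ ρ_i t_i down to z_c; mantle fills any gap and the z_c terms cancel.
Column A: 3.59×1.99 + 28.1×2.69 + (z_c − 31.69)×3.21
Column B: 4.02×0 + x×2.89 + (z_c − 4.02 − 0 − x)×3.21
The z_c×3.21 term appears on both sides and cancels. Collect the known terms of each column as K = Σ(ρt)_known − 3.21 × (depth of known layers): K_A = 82.7331 − 3.21×31.69 = −18.9918; K_B = 0 − 3.21×(4.02 + 0) = −12.9042.
Balance: K_A = K_B − x×(3.21 − 2.89), so x = (K_B − K_A)/(3.21 − 2.89) = 6.0876/0.32 = 19 km.

19 km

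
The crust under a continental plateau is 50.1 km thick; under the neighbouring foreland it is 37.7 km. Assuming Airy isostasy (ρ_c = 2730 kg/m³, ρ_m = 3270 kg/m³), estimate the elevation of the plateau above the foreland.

2.05 km

Excess crust Δ = 50.1 km − 37.7 km = 12.4 km, split between elevation h and root r with h + r = Δ.
Airy balance ρ_c h = (ρ_m − ρ_c) r gives r = h ρ_c/(ρ_m − ρ_c), so h (1 + ρ_c/(ρ_m − ρ_c)) = Δ, i.e. h = Δ (ρ_m − ρ_c)/ρ_m.
h = 12.4 km × 540/3270 = 2.05 km.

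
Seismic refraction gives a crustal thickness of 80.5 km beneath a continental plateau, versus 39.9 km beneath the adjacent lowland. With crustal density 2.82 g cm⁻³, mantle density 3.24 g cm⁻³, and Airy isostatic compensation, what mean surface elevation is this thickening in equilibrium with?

5.26 km

Excess crust Δ = 80.5 km − 39.9 km = 40.6 km, split between elevation h and root r with h + r = Δ.
Airy balance ρ_c h = (ρ_m − ρ_c) r gives r = h ρ_c/(ρ_m − ρ_c), so h (1 + ρ_c/(ρ_m − ρ_c)) = Δ, i.e. h = Δ (ρ_m − ρ_c)/ρ_m.
h = 40.6 km × 0.42/3.24 = 5.26 km.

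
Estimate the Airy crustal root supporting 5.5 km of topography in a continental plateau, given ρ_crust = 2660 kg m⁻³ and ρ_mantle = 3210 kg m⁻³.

Balancing pressure at the compensation depth: the weight of the topography is balanced by the buoyancy of the root, ρ_c h = (ρ_m − ρ_c) r.
r = h · ρ_c / (ρ_m − ρ_c) = 5.5 km × 2660 / (3210 − 2660) = 26.6 km.

26.6 km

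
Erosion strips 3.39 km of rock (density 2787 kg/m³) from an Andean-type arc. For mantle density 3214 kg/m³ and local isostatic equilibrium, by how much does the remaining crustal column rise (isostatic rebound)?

Unloading: uplift u = e ρ_c/ρ_m = 3.39 km × 2787/3214 = 2.94 km.

2.94 km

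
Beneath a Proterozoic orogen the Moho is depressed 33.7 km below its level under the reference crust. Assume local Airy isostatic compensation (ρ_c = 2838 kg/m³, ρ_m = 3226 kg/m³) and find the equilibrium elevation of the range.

4.61 km

For local isostatic compensation: ρ_c h = (ρ_m − ρ_c) r.
h = r (ρ_m − ρ_c) / ρ_c = 33.7 km × (3226 − 2838) / 2838 = 4.61 km.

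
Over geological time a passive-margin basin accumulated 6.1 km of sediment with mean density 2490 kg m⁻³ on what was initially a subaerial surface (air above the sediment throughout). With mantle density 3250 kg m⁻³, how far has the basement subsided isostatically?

Subaerial load: s = t ρ_sed / ρ_m = 6.1 km × 2490/3250 = 4.67 km.

4.67 km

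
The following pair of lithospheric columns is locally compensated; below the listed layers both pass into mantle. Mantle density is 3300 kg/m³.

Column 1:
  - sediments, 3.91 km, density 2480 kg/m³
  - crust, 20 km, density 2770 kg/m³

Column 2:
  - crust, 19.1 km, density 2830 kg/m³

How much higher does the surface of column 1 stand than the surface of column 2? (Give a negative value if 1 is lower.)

For any compensation level in the mantle, the mantle terms cancel and isostasy reduces to e = (Σt_1 − Σt_2) − (Σ(ρt)_1 − Σ(ρt)_2) / ρ_m.
Σt_1 = 23.91 km; Σt_2 = 19.1 km; Σ(ρt)_1 = 65096.8; Σ(ρt)_2 = 54053 (in km·kg/m³).
e = (23.91 − 19.1) − (65096.8 − 54053) / 3300 = 1.46 km.

1.46 km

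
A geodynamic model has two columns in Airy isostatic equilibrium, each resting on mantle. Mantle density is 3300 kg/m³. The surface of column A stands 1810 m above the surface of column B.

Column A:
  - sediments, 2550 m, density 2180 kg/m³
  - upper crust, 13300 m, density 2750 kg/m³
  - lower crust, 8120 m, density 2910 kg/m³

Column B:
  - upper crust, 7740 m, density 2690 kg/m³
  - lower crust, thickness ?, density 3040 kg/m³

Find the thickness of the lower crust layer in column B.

10200 m

Take the compensation level at the base of the deeper column (depth z_c below the surface of column A) and equate Σ ρ_i t_i down to z_c; mantle fills any gap and the z_c terms cancel.
Column A: 2550×2180 + 13300×2750 + 8120×2910 + (z_c − 23970)×3300
Column B: 1810×0 + 7740×2690 + x×3040 + (z_c − 1810 − 7740 − x)×3300
The z_c×3300 term appears on both sides and cancels. Collect the known terms of each column as K = Σ(ρt)_known − 3300 × (depth of known layers): K_A = 65763200 − 3300×23970 = −13337800; K_B = 20820600 − 3300×(1810 + 7740) = −10694400.
Balance: K_A = K_B − x×(3300 − 3040), so x = (K_B − K_A)/(3300 − 3040) = 2643400/260 = 10200 m.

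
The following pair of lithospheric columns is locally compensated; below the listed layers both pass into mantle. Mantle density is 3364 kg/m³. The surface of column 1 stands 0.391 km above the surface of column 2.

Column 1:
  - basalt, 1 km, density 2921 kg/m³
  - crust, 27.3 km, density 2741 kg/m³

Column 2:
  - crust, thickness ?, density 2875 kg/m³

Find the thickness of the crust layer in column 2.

Take the compensation level at the base of the deeper column (depth z_c below the surface of column 1) and equate Σ ρ_i t_i down to z_c; mantle fills any gap and the z_c terms cancel.
Column 1: 1×2921 + 27.3×2741 + (z_c − 28.3)×3364
Column 2: 0.391×0 + x×2875 + (z_c − 0.391 − 0 − x)×3364
The z_c×3364 term appears on both sides and cancels. Collect the known terms of each column as K = Σ(ρt)_known − 3364 × (depth of known layers): K_1 = 77750.3 − 3364×28.3 = −17450.9; K_2 = 0 − 3364×(0.391 + 0) = −1315.324.
Balance: K_1 = K_2 − x×(3364 − 2875), so x = (K_2 − K_1)/(3364 − 2875) = 16135.6/489 = 33 km.

33 km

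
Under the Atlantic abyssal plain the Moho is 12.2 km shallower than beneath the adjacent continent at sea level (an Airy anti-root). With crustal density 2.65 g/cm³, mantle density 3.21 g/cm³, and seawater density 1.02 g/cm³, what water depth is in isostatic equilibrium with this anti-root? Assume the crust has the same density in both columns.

Replacing a thickness d of crust by seawater at the top must be balanced by replacing crust with mantle at the base: d (ρ_c − ρ_w) = a (ρ_m − ρ_c).
d = a (ρ_m − ρ_c)/(ρ_c − ρ_w) = 12.2 km × 0.56/1.63 = 4.19 km.

4.19 km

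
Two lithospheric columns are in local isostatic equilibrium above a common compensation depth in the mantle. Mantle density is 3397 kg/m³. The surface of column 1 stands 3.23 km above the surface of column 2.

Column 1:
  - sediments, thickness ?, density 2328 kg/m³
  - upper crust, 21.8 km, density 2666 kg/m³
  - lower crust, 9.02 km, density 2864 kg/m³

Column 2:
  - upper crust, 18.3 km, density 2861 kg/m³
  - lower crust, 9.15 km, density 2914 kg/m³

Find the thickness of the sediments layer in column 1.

Take the compensation level at the base of the deeper column (depth z_c below the surface of column 1) and equate Σ ρ_i t_i down to z_c; mantle fills any gap and the z_c terms cancel.
Column 1: x×2328 + 21.8×2666 + 9.02×2864 + (z_c − 30.82 − x)×3397
Column 2: 3.23×0 + 18.3×2861 + 9.15×2914 + (z_c − 3.23 − 27.45)×3397
The z_c×3397 term appears on both sides and cancels. Collect the known terms of each column as K = Σ(ρt)_known − 3397 × (depth of known layers): K_1 = 83952.08 − 3397×30.82 = −20743.46; K_2 = 79019.4 − 3397×(3.23 + 27.45) = −25200.56.
Balance: K_1 − x×(3397 − 2328) = K_2, so x = (K_1 − K_2)/(3397 − 2328) = 4457.1/1069 = 4.17 km.

4.17 km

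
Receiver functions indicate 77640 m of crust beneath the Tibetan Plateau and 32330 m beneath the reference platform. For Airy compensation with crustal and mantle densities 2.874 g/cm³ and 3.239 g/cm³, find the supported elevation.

5110 m

Excess crust Δ = 77640 m − 32330 m = 45310 m, split between elevation h and root r with h + r = Δ.
Airy balance ρ_c h = (ρ_m − ρ_c) r gives r = h ρ_c/(ρ_m − ρ_c), so h (1 + ρ_c/(ρ_m − ρ_c)) = Δ, i.e. h = Δ (ρ_m − ρ_c)/ρ_m.
h = 45310 m × 0.365/3.239 = 5110 m.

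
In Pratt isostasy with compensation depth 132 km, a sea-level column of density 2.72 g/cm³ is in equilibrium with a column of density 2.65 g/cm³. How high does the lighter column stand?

ρ_ref D = ρ (D + h) → h = D (ρ_ref − ρ)/ρ.
h = 132 km × (2.72 − 2.65)/2.65 = 3.49 km.

3.49 km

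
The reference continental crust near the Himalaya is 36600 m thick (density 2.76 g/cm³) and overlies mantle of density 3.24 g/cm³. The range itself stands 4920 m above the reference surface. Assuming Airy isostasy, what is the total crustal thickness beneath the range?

Root depth r = h ρ_c / (ρ_m − ρ_c) = 4920 m × 2.76 / 0.48 = 28290 m.
Total thickness = T + h + r = 36600 m + 4920 m + 28290 m = 69800 m.

69800 m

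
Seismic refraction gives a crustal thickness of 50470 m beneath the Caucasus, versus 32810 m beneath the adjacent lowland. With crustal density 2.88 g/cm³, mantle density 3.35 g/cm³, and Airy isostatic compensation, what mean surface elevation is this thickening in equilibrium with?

2480 m

Excess crust Δ = 50470 m − 32810 m = 17660 m, split between elevation h and root r with h + r = Δ.
Airy balance ρ_c h = (ρ_m − ρ_c) r gives r = h ρ_c/(ρ_m − ρ_c), so h (1 + ρ_c/(ρ_m − ρ_c)) = Δ, i.e. h = Δ (ρ_m − ρ_c)/ρ_m.
h = 17660 m × 0.47/3.35 = 2480 m.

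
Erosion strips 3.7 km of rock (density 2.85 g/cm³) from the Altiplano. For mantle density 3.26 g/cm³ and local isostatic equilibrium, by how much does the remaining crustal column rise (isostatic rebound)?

Unloading: uplift u = e ρ_c/ρ_m = 3.7 km × 2.85/3.26 = 3.23 km.

3.23 km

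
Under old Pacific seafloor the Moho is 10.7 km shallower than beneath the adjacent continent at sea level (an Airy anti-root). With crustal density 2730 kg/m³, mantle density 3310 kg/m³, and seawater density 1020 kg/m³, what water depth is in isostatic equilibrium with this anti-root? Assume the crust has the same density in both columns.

Replacing a thickness d of crust by seawater at the top must be balanced by replacing crust with mantle at the base: d (ρ_c − ρ_w) = a (ρ_m − ρ_c).
d = a (ρ_m − ρ_c)/(ρ_c − ρ_w) = 10.7 km × 580/1710 = 3.63 km.

3.63 km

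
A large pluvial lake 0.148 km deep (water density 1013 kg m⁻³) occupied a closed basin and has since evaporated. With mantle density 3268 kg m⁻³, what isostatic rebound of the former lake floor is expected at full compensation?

u = d ρ_w/ρ_m = 0.148 km × 1013/3268 = 0.0459 km.

0.0459 km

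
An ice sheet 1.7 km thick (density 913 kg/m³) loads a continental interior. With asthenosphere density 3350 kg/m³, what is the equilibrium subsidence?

For local isostatic compensation: the ice load ρ_ice t is balanced by mantle displaced below, ρ_m s.
s = t ρ_ice / ρ_m = 1.7 km × 913/3350 = 0.463 km.

0.463 km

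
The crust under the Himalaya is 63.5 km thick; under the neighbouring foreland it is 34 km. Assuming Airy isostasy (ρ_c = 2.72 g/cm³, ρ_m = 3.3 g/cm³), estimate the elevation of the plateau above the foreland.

5.18 km

Excess crust Δ = 63.5 km − 34 km = 29.5 km, split between elevation h and root r with h + r = Δ.
Airy balance ρ_c h = (ρ_m − ρ_c) r gives r = h ρ_c/(ρ_m − ρ_c), so h (1 + ρ_c/(ρ_m − ρ_c)) = Δ, i.e. h = Δ (ρ_m − ρ_c)/ρ_m.
h = 29.5 km × 0.58/3.3 = 5.18 km.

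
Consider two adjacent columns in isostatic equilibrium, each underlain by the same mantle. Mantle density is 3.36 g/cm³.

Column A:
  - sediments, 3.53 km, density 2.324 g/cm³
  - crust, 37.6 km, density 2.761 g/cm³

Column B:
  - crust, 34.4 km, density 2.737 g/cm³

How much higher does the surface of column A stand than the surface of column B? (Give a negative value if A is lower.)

For any compensation level in the mantle, the mantle terms cancel and isostasy reduces to e = (Σt_A − Σt_B) − (Σ(ρt)_A − Σ(ρt)_B) / ρ_m.
Σt_A = 41.13 km; Σt_B = 34.4 km; Σ(ρt)_A = 112.01732; Σ(ρt)_B = 94.1528 (in km·g/cm³).
e = (41.13 − 34.4) − (112.01732 − 94.1528) / 3.36 = 1.41 km.

1.41 km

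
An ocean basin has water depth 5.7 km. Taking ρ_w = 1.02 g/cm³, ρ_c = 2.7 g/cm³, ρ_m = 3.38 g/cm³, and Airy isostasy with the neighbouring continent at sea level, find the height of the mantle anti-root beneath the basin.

14.1 km

In Airy isostatic equilibrium: replacing crust with seawater at the top is compensated by replacing crust with mantle at the base: d (ρ_c − ρ_w) = a (ρ_m − ρ_c).
a = d (ρ_c − ρ_w)/(ρ_m − ρ_c) = 5.7 km × 1.68/0.68 = 14.1 km.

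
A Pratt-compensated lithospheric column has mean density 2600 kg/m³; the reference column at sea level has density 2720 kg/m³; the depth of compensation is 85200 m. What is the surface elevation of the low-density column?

ρ_ref D = ρ (D + h) → h = D (ρ_ref − ρ)/ρ.
h = 85200 m × (2720 − 2600)/2600 = 3930 m.

3930 m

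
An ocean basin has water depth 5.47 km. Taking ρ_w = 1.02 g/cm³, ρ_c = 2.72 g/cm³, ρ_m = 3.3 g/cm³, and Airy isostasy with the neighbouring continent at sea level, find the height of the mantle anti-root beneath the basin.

16 km

For local isostatic compensation: replacing crust with seawater at the top is compensated by replacing crust with mantle at the base: d (ρ_c − ρ_w) = a (ρ_m − ρ_c).
a = d (ρ_c − ρ_w)/(ρ_m − ρ_c) = 5.47 km × 1.7/0.58 = 16 km.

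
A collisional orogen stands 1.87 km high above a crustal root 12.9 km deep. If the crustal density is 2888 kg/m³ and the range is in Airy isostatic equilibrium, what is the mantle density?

3310 kg/m³

Airy balance: ρ_c h = (ρ_m − ρ_c) r → ρ_m = ρ_c (1 + h/r).
ρ_m = 2888 × (1 + 1.87 km/12.9 km) = 3310 kg/m³.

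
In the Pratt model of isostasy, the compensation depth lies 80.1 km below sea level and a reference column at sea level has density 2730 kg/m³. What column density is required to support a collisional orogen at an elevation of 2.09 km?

Pratt balance: ρ_ref D = ρ (D + h).
ρ = ρ_ref D/(D + h) = 2730 × 80.1 km/(80.1 km + 2.09 km) = 2660 kg/m³.

2660 kg/m³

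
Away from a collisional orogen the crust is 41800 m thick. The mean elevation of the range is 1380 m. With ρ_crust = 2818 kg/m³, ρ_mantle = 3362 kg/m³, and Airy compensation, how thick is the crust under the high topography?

50300 m

Root depth r = h ρ_c / (ρ_m − ρ_c) = 1380 m × 2818 / 544 = 7149 m.
Total thickness = T + h + r = 41800 m + 1380 m + 7149 m = 50300 m.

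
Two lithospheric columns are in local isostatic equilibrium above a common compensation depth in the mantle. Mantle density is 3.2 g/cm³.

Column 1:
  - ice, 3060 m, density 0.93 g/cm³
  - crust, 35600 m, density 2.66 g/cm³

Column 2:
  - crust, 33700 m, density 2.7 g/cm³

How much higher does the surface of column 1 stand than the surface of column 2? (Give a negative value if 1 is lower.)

For any compensation level in the mantle, the mantle terms cancel and isostasy reduces to e = (Σt_1 − Σt_2) − (Σ(ρt)_1 − Σ(ρt)_2) / ρ_m.
Σt_1 = 38660 m; Σt_2 = 33700 m; Σ(ρt)_1 = 97541.8; Σ(ρt)_2 = 90990 (in m·g/cm³).
e = (38660 − 33700) − (97541.8 − 90990) / 3.2 = 2910 m.

2910 m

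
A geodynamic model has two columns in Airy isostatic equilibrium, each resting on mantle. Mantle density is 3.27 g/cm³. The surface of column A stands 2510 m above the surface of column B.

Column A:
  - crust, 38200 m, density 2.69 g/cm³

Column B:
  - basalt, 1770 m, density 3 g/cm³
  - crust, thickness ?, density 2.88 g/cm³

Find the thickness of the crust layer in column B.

Take the compensation level at the base of the deeper column (depth z_c below the surface of column A) and equate Σ ρ_i t_i down to z_c; mantle fills any gap and the z_c terms cancel.
Column A: 38200×2.69 + (z_c − 38200)×3.27
Column B: 2510×0 + 1770×3 + x×2.88 + (z_c − 2510 − 1770 − x)×3.27
The z_c×3.27 term appears on both sides and cancels. Collect the known terms of each column as K = Σ(ρt)_known − 3.27 × (depth of known layers): K_A = 102758 − 3.27×38200 = −22156; K_B = 5310 − 3.27×(2510 + 1770) = −8685.6.
Balance: K_A = K_B − x×(3.27 − 2.88), so x = (K_B − K_A)/(3.27 − 2.88) = 13470.4/0.39 = 34500 m.

34500 m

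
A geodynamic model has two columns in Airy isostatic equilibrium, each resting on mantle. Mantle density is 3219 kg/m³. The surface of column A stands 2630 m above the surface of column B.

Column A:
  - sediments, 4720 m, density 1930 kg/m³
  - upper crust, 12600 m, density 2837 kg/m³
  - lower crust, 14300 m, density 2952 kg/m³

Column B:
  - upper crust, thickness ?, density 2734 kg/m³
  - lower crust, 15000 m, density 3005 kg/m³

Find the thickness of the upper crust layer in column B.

6270 m

Take the compensation level at the base of the deeper column (depth z_c below the surface of column A) and equate Σ ρ_i t_i down to z_c; mantle fills any gap and the z_c terms cancel.
Column A: 4720×1930 + 12600×2837 + 14300×2952 + (z_c − 31620)×3219
Column B: 2630×0 + x×2734 + 15000×3005 + (z_c − 2630 − 15000 − x)×3219
The z_c×3219 term appears on both sides and cancels. Collect the known terms of each column as K = Σ(ρt)_known − 3219 × (depth of known layers): K_A = 87069400 − 3219×31620 = −14715380; K_B = 45075000 − 3219×(2630 + 15000) = −11675970.
Balance: K_A = K_B − x×(3219 − 2734), so x = (K_B − K_A)/(3219 − 2734) = 3039410/485 = 6270 m.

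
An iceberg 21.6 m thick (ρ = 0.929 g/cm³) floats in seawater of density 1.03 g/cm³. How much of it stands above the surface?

2.12 m

Floating equilibrium: submerged depth d = t ρ_obj/ρ_fluid = 21.6 m × 0.929/1.03 = 19.48 m.
Freeboard = t − d = 21.6 m − 19.48 m = 2.12 m.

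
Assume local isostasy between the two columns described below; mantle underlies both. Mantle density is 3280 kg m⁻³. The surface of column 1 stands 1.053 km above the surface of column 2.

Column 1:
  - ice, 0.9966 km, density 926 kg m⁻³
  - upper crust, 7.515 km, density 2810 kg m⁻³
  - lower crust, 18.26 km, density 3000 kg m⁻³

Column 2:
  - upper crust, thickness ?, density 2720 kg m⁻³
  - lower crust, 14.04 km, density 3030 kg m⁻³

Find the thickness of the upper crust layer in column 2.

Take the compensation level at the base of the deeper column (depth z_c below the surface of column 1) and equate Σ ρ_i t_i down to z_c; mantle fills any gap and the z_c terms cancel.
Column 1: 0.9966×926 + 7.515×2810 + 18.26×3000 + (z_c − 26.7716)×3280
Column 2: 1.053×0 + x×2720 + 14.04×3030 + (z_c − 1.053 − 14.04 − x)×3280
The z_c×3280 term appears on both sides and cancels. Collect the known terms of each column as K = Σ(ρt)_known − 3280 × (depth of known layers): K_1 = 76820.0016 − 3280×26.7716 = −10990.8464; K_2 = 42541.2 − 3280×(1.053 + 14.04) = −6963.84.
Balance: K_1 = K_2 − x×(3280 − 2720), so x = (K_2 − K_1)/(3280 − 2720) = 4027.01/560 = 7.19 km.

7.19 km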